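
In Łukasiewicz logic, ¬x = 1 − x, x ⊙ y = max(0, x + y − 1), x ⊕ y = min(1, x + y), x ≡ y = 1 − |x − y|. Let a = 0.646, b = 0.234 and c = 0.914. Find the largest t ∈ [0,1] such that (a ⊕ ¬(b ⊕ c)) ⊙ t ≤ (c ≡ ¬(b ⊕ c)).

0.440

b ⊕ c = min(1, 0.234 + 0.914) = min(1, 1.148) = 1.000
¬(b ⊕ c) = 1 − 1.000 = 0.000
a ⊕ ¬(b ⊕ c) = min(1, 0.646 + 0.000) = min(1, 0.646) = 0.646
So the left factor is a ⊕ ¬(b ⊕ c) = 0.646.
c ≡ ¬(b ⊕ c) = 1 − |0.914 − 0.000| = 1 − 0.914 = 0.086
So the right-hand bound is c ≡ ¬(b ⊕ c) = 0.086.
The residuum of the Łukasiewicz t-norm gives the supremum: min(1, 1 − 0.646 + 0.086).
1 − 0.646 + 0.086 = 0.440, so t = min(1, 0.440) = 0.440.
Check: 0.646 ⊙ 0.440 = max(0, 0.086) = 0.086 ≤ 0.086.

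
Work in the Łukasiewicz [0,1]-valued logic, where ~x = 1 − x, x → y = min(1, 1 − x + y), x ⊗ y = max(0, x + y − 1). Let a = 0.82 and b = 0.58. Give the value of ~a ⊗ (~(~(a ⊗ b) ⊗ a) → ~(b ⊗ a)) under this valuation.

~a = 1 − 0.82 = 0.18
a ⊗ b = max(0, 0.82 + 0.58 − 1) = max(0, 0.40) = 0.40
~(a ⊗ b) = 1 − 0.40 = 0.60
~(a ⊗ b) ⊗ a = max(0, 0.60 + 0.82 − 1) = max(0, 0.42) = 0.42
~(~(a ⊗ b) ⊗ a) = 1 − 0.42 = 0.58
b ⊗ a = max(0, 0.58 + 0.82 − 1) = max(0, 0.40) = 0.40
~(b ⊗ a) = 1 − 0.40 = 0.60
~(~(a ⊗ b) ⊗ a) → ~(b ⊗ a) = min(1, 1 − 0.58 + 0.60) = min(1, 1.02) = 1.00
~a ⊗ (~(~(a ⊗ b) ⊗ a) → ~(b ⊗ a)) = max(0, 0.18 + 1.00 − 1) = max(0, 0.18) = 0.18

0.18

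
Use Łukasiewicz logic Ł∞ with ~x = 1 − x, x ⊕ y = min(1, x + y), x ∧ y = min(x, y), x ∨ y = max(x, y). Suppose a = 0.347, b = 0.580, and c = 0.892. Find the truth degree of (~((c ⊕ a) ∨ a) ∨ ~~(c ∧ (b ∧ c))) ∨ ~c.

0.580

c ⊕ a = min(1, 0.892 + 0.347) = min(1, 1.239) = 1.000
(c ⊕ a) ∨ a = max(1.000, 0.347) = 1.000
~((c ⊕ a) ∨ a) = 1 − 1.000 = 0.000
b ∧ c = min(0.580, 0.892) = 0.580
c ∧ (b ∧ c) = min(0.892, 0.580) = 0.580
~(c ∧ (b ∧ c)) = 1 − 0.580 = 0.420
~~(c ∧ (b ∧ c)) = 1 − 0.420 = 0.580
~((c ⊕ a) ∨ a) ∨ ~~(c ∧ (b ∧ c)) = max(0.000, 0.580) = 0.580
~c = 1 − 0.892 = 0.108
(~((c ⊕ a) ∨ a) ∨ ~~(c ∧ (b ∧ c))) ∨ ~c = max(0.580, 0.108) = 0.580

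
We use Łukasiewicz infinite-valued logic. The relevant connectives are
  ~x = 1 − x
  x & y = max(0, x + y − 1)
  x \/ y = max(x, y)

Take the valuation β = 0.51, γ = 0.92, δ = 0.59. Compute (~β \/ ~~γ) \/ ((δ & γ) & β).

0.92

~β = 1 − 0.51 = 0.49
~γ = 1 − 0.92 = 0.08
~~γ = 1 − 0.08 = 0.92
~β \/ ~~γ = max(0.49, 0.92) = 0.92
δ & γ = max(0, 0.59 + 0.92 − 1) = max(0, 0.51) = 0.51
(δ & γ) & β = max(0, 0.51 + 0.51 − 1) = max(0, 0.02) = 0.02
(~β \/ ~~γ) \/ ((δ & γ) & β) = max(0.92, 0.02) = 0.92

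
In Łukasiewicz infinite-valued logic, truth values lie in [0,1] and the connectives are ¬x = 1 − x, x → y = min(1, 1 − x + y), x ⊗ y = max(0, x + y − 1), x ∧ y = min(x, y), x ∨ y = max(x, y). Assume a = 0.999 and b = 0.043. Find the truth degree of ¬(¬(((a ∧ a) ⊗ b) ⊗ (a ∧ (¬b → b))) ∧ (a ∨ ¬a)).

0.001

a ∧ a = min(0.999, 0.999) = 0.999
(a ∧ a) ⊗ b = max(0, 0.999 + 0.043 − 1) = max(0, 0.042) = 0.042
¬b = 1 − 0.043 = 0.957
¬b → b = min(1, 1 − 0.957 + 0.043) = min(1, 0.086) = 0.086
a ∧ (¬b → b) = min(0.999, 0.086) = 0.086
((a ∧ a) ⊗ b) ⊗ (a ∧ (¬b → b)) = max(0, 0.042 + 0.086 − 1) = max(0, -0.872) = 0.000
¬(((a ∧ a) ⊗ b) ⊗ (a ∧ (¬b → b))) = 1 − 0.000 = 1.000
¬a = 1 − 0.999 = 0.001
a ∨ ¬a = max(0.999, 0.001) = 0.999
¬(((a ∧ a) ⊗ b) ⊗ (a ∧ (¬b → b))) ∧ (a ∨ ¬a) = min(1.000, 0.999) = 0.999
¬(¬(((a ∧ a) ⊗ b) ⊗ (a ∧ (¬b → b))) ∧ (a ∨ ¬a)) = 1 − 0.999 = 0.001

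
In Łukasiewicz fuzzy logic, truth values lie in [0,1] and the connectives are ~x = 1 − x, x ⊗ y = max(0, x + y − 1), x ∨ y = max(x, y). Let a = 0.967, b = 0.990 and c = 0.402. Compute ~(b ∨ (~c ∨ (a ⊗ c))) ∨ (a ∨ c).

~c = 1 − 0.402 = 0.598
a ⊗ c = max(0, 0.967 + 0.402 − 1) = max(0, 0.369) = 0.369
~c ∨ (a ⊗ c) = max(0.598, 0.369) = 0.598
b ∨ (~c ∨ (a ⊗ c)) = max(0.990, 0.598) = 0.990
~(b ∨ (~c ∨ (a ⊗ c))) = 1 − 0.990 = 0.010
a ∨ c = max(0.967, 0.402) = 0.967
~(b ∨ (~c ∨ (a ⊗ c))) ∨ (a ∨ c) = max(0.010, 0.967) = 0.967

0.967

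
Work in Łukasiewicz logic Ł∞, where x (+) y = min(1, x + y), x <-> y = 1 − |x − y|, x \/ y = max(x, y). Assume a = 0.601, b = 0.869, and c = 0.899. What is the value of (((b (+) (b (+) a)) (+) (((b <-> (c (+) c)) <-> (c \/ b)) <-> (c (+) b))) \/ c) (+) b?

b (+) a = min(1, 0.869 + 0.601) = min(1, 1.470) = 1.000
b (+) (b (+) a) = min(1, 0.869 + 1.000) = min(1, 1.869) = 1.000
c (+) c = min(1, 0.899 + 0.899) = min(1, 1.798) = 1.000
b <-> (c (+) c) = 1 − |0.869 − 1.000| = 1 − 0.131 = 0.869
c \/ b = max(0.899, 0.869) = 0.899
(b <-> (c (+) c)) <-> (c \/ b) = 1 − |0.869 − 0.899| = 1 − 0.030 = 0.970
c (+) b = min(1, 0.899 + 0.869) = min(1, 1.768) = 1.000
((b <-> (c (+) c)) <-> (c \/ b)) <-> (c (+) b) = 1 − |0.970 − 1.000| = 1 − 0.030 = 0.970
(b (+) (b (+) a)) (+) (((b <-> (c (+) c)) <-> (c \/ b)) <-> (c (+) b)) = min(1, 1.000 + 0.970) = min(1, 1.970) = 1.000
((b (+) (b (+) a)) (+) (((b <-> (c (+) c)) <-> (c \/ b)) <-> (c (+) b))) \/ c = max(1.000, 0.899) = 1.000
(((b (+) (b (+) a)) (+) (((b <-> (c (+) c)) <-> (c \/ b)) <-> (c (+) b))) \/ c) (+) b = min(1, 1.000 + 0.869) = min(1, 1.869) = 1.000

1.000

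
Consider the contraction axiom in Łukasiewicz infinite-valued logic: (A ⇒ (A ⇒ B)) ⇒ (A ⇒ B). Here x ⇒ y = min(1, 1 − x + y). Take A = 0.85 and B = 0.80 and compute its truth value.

A ⇒ B = min(1, 1 − 0.85 + 0.80) = min(1, 0.95) = 0.95
A ⇒ (A ⇒ B) = min(1, 1 − 0.85 + 0.95) = min(1, 1.10) = 1.00
(A ⇒ (A ⇒ B)) ⇒ (A ⇒ B) = min(1, 1 − 1.00 + 0.95) = min(1, 0.95) = 0.95
(The value 0.95 < 1 shows this instance is not satisfied; fails in Ł∞ (the t-norm is not idempotent).)

0.95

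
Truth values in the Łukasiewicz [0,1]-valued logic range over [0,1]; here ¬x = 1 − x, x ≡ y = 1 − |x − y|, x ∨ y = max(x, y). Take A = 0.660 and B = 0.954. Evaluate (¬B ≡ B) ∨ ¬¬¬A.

¬B = 1 − 0.954 = 0.046
¬B ≡ B = 1 − |0.046 − 0.954| = 1 − 0.908 = 0.092
¬A = 1 − 0.660 = 0.340
¬¬A = 1 − 0.340 = 0.660
¬¬¬A = 1 − 0.660 = 0.340
(¬B ≡ B) ∨ ¬¬¬A = max(0.092, 0.340) = 0.340

0.340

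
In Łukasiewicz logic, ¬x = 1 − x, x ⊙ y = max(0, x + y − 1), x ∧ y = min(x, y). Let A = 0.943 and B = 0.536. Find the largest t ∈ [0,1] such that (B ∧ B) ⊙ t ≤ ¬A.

B ∧ B = min(0.536, 0.536) = 0.536
So the left factor is B ∧ B = 0.536.
¬A = 1 − 0.943 = 0.057
So the right-hand bound is ¬A = 0.057.
The residuum of the Łukasiewicz t-norm gives the supremum: min(1, 1 − 0.536 + 0.057).
1 − 0.536 + 0.057 = 0.521, so t = min(1, 0.521) = 0.521.
Check: 0.536 ⊙ 0.521 = max(0, 0.057) = 0.057 ≤ 0.057.

0.521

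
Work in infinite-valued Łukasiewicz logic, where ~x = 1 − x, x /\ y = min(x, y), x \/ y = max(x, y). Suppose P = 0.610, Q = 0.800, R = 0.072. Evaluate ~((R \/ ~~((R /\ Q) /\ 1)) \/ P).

0.390

R /\ Q = min(0.072, 0.800) = 0.072
(R /\ Q) /\ 1 = min(0.072, 1.000) = 0.072
~((R /\ Q) /\ 1) = 1 − 0.072 = 0.928
~~((R /\ Q) /\ 1) = 1 − 0.928 = 0.072
R \/ ~~((R /\ Q) /\ 1) = max(0.072, 0.072) = 0.072
(R \/ ~~((R /\ Q) /\ 1)) \/ P = max(0.072, 0.610) = 0.610
~((R \/ ~~((R /\ Q) /\ 1)) \/ P) = 1 − 0.610 = 0.390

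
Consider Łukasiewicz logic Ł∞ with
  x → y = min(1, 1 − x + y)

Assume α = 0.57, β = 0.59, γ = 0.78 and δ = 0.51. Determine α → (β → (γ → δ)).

γ → δ = min(1, 1 − 0.78 + 0.51) = min(1, 0.73) = 0.73
β → (γ → δ) = min(1, 1 − 0.59 + 0.73) = min(1, 1.14) = 1.00
α → (β → (γ → δ)) = min(1, 1 − 0.57 + 1.00) = min(1, 1.43) = 1.00

1.00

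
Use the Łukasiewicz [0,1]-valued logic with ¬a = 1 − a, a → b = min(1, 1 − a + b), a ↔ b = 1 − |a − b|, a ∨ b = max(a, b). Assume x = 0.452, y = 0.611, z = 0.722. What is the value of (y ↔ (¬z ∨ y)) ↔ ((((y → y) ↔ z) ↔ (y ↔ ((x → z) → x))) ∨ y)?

¬z = 1 − 0.722 = 0.278
¬z ∨ y = max(0.278, 0.611) = 0.611
y ↔ (¬z ∨ y) = 1 − |0.611 − 0.611| = 1 − 0.000 = 1.000
y → y = min(1, 1 − 0.611 + 0.611) = min(1, 1.000) = 1.000
(y → y) ↔ z = 1 − |1.000 − 0.722| = 1 − 0.278 = 0.722
x → z = min(1, 1 − 0.452 + 0.722) = min(1, 1.270) = 1.000
(x → z) → x = min(1, 1 − 1.000 + 0.452) = min(1, 0.452) = 0.452
y ↔ ((x → z) → x) = 1 − |0.611 − 0.452| = 1 − 0.159 = 0.841
((y → y) ↔ z) ↔ (y ↔ ((x → z) → x)) = 1 − |0.722 − 0.841| = 1 − 0.119 = 0.881
(((y → y) ↔ z) ↔ (y ↔ ((x → z) → x))) ∨ y = max(0.881, 0.611) = 0.881
(y ↔ (¬z ∨ y)) ↔ ((((y → y) ↔ z) ↔ (y ↔ ((x → z) → x))) ∨ y) = 1 − |1.000 − 0.881| = 1 − 0.119 = 0.881

0.881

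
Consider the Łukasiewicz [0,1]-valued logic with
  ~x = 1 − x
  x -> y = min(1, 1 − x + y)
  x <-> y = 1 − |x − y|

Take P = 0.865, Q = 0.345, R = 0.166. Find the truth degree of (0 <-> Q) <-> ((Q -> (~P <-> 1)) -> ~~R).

0.721

0 <-> Q = 1 − |0.000 − 0.345| = 1 − 0.345 = 0.655
~P = 1 − 0.865 = 0.135
~P <-> 1 = 1 − |0.135 − 1.000| = 1 − 0.865 = 0.135
Q -> (~P <-> 1) = min(1, 1 − 0.345 + 0.135) = min(1, 0.790) = 0.790
~R = 1 − 0.166 = 0.834
~~R = 1 − 0.834 = 0.166
(Q -> (~P <-> 1)) -> ~~R = min(1, 1 − 0.790 + 0.166) = min(1, 0.376) = 0.376
(0 <-> Q) <-> ((Q -> (~P <-> 1)) -> ~~R) = 1 − |0.655 − 0.376| = 1 − 0.279 = 0.721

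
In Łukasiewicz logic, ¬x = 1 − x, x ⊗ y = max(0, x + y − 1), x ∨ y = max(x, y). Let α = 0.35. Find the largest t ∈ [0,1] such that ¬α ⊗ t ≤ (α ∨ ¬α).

¬α = 1 − 0.35 = 0.65
So the left factor is ¬α = 0.65.
α ∨ ¬α = max(0.35, 0.65) = 0.65
So the right-hand bound is α ∨ ¬α = 0.65.
The residuum of the Łukasiewicz t-norm gives the supremum: min(1, 1 − 0.65 + 0.65).
1 − 0.65 + 0.65 = 1.00, so t = min(1, 1.00) = 1.00.
Check: 0.65 ⊗ 1.00 = max(0, 0.65) = 0.65 ≤ 0.65.

1.00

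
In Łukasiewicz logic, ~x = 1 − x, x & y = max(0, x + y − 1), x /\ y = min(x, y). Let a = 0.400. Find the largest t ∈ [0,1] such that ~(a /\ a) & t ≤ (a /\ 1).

a /\ a = min(0.400, 0.400) = 0.400
~(a /\ a) = 1 − 0.400 = 0.600
So the left factor is ~(a /\ a) = 0.600.
a /\ 1 = min(0.400, 1.000) = 0.400
So the right-hand bound is a /\ 1 = 0.400.
The residuum of the Łukasiewicz t-norm gives the supremum: min(1, 1 − 0.600 + 0.400).
1 − 0.600 + 0.400 = 0.800, so t = min(1, 0.800) = 0.800.
Check: 0.600 & 0.800 = max(0, 0.400) = 0.400 ≤ 0.400.

0.800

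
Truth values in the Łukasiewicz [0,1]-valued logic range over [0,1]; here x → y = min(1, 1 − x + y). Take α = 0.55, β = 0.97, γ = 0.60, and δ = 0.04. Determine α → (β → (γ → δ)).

γ → δ = min(1, 1 − 0.60 + 0.04) = min(1, 0.44) = 0.44
β → (γ → δ) = min(1, 1 − 0.97 + 0.44) = min(1, 0.47) = 0.47
α → (β → (γ → δ)) = min(1, 1 − 0.55 + 0.47) = min(1, 0.92) = 0.92

0.92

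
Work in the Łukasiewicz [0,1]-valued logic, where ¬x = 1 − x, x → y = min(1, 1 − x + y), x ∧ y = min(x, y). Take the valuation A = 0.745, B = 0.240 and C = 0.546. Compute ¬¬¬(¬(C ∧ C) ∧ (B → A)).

0.546

C ∧ C = min(0.546, 0.546) = 0.546
¬(C ∧ C) = 1 − 0.546 = 0.454
B → A = min(1, 1 − 0.240 + 0.745) = min(1, 1.505) = 1.000
¬(C ∧ C) ∧ (B → A) = min(0.454, 1.000) = 0.454
¬(¬(C ∧ C) ∧ (B → A)) = 1 − 0.454 = 0.546
¬¬(¬(C ∧ C) ∧ (B → A)) = 1 − 0.546 = 0.454
¬¬¬(¬(C ∧ C) ∧ (B → A)) = 1 − 0.454 = 0.546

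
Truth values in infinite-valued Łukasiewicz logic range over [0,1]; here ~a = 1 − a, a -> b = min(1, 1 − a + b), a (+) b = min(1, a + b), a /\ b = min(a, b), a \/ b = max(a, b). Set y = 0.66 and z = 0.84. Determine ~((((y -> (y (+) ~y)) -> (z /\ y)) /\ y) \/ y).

~y = 1 − 0.66 = 0.34
y (+) ~y = min(1, 0.66 + 0.34) = min(1, 1.00) = 1.00
y -> (y (+) ~y) = min(1, 1 − 0.66 + 1.00) = min(1, 1.34) = 1.00
z /\ y = min(0.84, 0.66) = 0.66
(y -> (y (+) ~y)) -> (z /\ y) = min(1, 1 − 1.00 + 0.66) = min(1, 0.66) = 0.66
((y -> (y (+) ~y)) -> (z /\ y)) /\ y = min(0.66, 0.66) = 0.66
(((y -> (y (+) ~y)) -> (z /\ y)) /\ y) \/ y = max(0.66, 0.66) = 0.66
~((((y -> (y (+) ~y)) -> (z /\ y)) /\ y) \/ y) = 1 − 0.66 = 0.34

0.34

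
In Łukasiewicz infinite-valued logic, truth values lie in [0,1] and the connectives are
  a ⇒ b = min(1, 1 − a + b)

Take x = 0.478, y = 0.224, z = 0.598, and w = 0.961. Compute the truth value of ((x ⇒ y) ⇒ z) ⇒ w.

x ⇒ y = min(1, 1 − 0.478 + 0.224) = min(1, 0.746) = 0.746
(x ⇒ y) ⇒ z = min(1, 1 − 0.746 + 0.598) = min(1, 0.852) = 0.852
((x ⇒ y) ⇒ z) ⇒ w = min(1, 1 − 0.852 + 0.961) = min(1, 1.109) = 1.000

1.000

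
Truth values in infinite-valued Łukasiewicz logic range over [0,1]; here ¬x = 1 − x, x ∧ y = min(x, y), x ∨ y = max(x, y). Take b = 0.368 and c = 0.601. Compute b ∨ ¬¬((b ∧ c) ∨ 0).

0.368

b ∧ c = min(0.368, 0.601) = 0.368
(b ∧ c) ∨ 0 = max(0.368, 0.000) = 0.368
¬((b ∧ c) ∨ 0) = 1 − 0.368 = 0.632
¬¬((b ∧ c) ∨ 0) = 1 − 0.632 = 0.368
b ∨ ¬¬((b ∧ c) ∨ 0) = max(0.368, 0.368) = 0.368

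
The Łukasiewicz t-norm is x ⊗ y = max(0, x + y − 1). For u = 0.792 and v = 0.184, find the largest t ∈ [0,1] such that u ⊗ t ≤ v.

The residuum of the Łukasiewicz t-norm gives the supremum: min(1, 1 − 0.792 + 0.184).
1 − 0.792 + 0.184 = 0.392, so t = min(1, 0.392) = 0.392.
Check: 0.792 ⊗ 0.392 = max(0, 0.184) = 0.184 ≤ 0.184.

0.392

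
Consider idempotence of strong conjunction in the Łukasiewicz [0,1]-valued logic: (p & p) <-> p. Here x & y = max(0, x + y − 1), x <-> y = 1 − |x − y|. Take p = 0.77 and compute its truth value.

p & p = max(0, 0.77 + 0.77 − 1) = max(0, 0.54) = 0.54
(p & p) <-> p = 1 − |0.54 − 0.77| = 1 − 0.23 = 0.77
(The value 0.77 < 1 shows this instance is not satisfied; fails in Ł∞ since a ⊗ a = max(0, 2a−1) ≠ a in general.)

0.77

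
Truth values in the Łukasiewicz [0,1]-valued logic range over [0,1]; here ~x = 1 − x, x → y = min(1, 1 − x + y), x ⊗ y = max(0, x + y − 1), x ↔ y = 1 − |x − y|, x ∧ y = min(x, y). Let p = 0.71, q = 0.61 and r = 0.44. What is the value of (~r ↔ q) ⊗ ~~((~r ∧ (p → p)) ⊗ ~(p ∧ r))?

0.07

~r = 1 − 0.44 = 0.56
~r ↔ q = 1 − |0.56 − 0.61| = 1 − 0.05 = 0.95
p → p = min(1, 1 − 0.71 + 0.71) = min(1, 1.00) = 1.00
~r ∧ (p → p) = min(0.56, 1.00) = 0.56
p ∧ r = min(0.71, 0.44) = 0.44
~(p ∧ r) = 1 − 0.44 = 0.56
(~r ∧ (p → p)) ⊗ ~(p ∧ r) = max(0, 0.56 + 0.56 − 1) = max(0, 0.12) = 0.12
~((~r ∧ (p → p)) ⊗ ~(p ∧ r)) = 1 − 0.12 = 0.88
~~((~r ∧ (p → p)) ⊗ ~(p ∧ r)) = 1 − 0.88 = 0.12
(~r ↔ q) ⊗ ~~((~r ∧ (p → p)) ⊗ ~(p ∧ r)) = max(0, 0.95 + 0.12 − 1) = max(0, 0.07) = 0.07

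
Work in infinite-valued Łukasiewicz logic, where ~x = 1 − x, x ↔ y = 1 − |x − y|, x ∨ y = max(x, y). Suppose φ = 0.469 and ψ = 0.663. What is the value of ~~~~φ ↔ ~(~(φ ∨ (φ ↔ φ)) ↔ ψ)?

~φ = 1 − 0.469 = 0.531
~~φ = 1 − 0.531 = 0.469
~~~φ = 1 − 0.469 = 0.531
~~~~φ = 1 − 0.531 = 0.469
φ ↔ φ = 1 − |0.469 − 0.469| = 1 − 0.000 = 1.000
φ ∨ (φ ↔ φ) = max(0.469, 1.000) = 1.000
~(φ ∨ (φ ↔ φ)) = 1 − 1.000 = 0.000
~(φ ∨ (φ ↔ φ)) ↔ ψ = 1 − |0.000 − 0.663| = 1 − 0.663 = 0.337
~(~(φ ∨ (φ ↔ φ)) ↔ ψ) = 1 − 0.337 = 0.663
~~~~φ ↔ ~(~(φ ∨ (φ ↔ φ)) ↔ ψ) = 1 − |0.469 − 0.663| = 1 − 0.194 = 0.806

0.806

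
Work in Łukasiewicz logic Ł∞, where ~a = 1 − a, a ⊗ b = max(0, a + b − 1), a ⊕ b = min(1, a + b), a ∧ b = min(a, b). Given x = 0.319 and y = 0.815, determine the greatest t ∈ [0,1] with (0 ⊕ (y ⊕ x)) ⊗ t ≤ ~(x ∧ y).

0.681

y ⊕ x = min(1, 0.815 + 0.319) = min(1, 1.134) = 1.000
0 ⊕ (y ⊕ x) = min(1, 0.000 + 1.000) = min(1, 1.000) = 1.000
So the left factor is 0 ⊕ (y ⊕ x) = 1.000.
x ∧ y = min(0.319, 0.815) = 0.319
~(x ∧ y) = 1 − 0.319 = 0.681
So the right-hand bound is ~(x ∧ y) = 0.681.
The residuum of the Łukasiewicz t-norm gives the supremum: min(1, 1 − 1.000 + 0.681).
1 − 1.000 + 0.681 = 0.681, so t = min(1, 0.681) = 0.681.
Check: 1.000 ⊗ 0.681 = max(0, 0.681) = 0.681 ≤ 0.681.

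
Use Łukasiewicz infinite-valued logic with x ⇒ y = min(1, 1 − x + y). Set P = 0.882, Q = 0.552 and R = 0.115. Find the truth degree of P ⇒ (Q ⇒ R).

Q ⇒ R = min(1, 1 − 0.552 + 0.115) = min(1, 0.563) = 0.563
P ⇒ (Q ⇒ R) = min(1, 1 − 0.882 + 0.563) = min(1, 0.681) = 0.681

0.681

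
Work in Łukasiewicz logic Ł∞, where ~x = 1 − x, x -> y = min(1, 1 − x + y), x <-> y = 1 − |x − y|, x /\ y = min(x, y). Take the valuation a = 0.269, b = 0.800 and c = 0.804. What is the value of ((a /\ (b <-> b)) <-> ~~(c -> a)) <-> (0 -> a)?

0.804

b <-> b = 1 − |0.800 − 0.800| = 1 − 0.000 = 1.000
a /\ (b <-> b) = min(0.269, 1.000) = 0.269
c -> a = min(1, 1 − 0.804 + 0.269) = min(1, 0.465) = 0.465
~(c -> a) = 1 − 0.465 = 0.535
~~(c -> a) = 1 − 0.535 = 0.465
(a /\ (b <-> b)) <-> ~~(c -> a) = 1 − |0.269 − 0.465| = 1 − 0.196 = 0.804
0 -> a = min(1, 1 − 0.000 + 0.269) = min(1, 1.269) = 1.000
((a /\ (b <-> b)) <-> ~~(c -> a)) <-> (0 -> a) = 1 − |0.804 − 1.000| = 1 − 0.196 = 0.804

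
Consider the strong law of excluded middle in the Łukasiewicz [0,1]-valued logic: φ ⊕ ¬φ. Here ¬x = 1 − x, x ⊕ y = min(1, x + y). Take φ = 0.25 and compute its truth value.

¬φ = 1 − 0.25 = 0.75
φ ⊕ ¬φ = min(1, 0.25 + 0.75) = min(1, 1.00) = 1.00
(As expected: always 1 in Ł∞ since a ⊕ (1−a) = 1.)

1.00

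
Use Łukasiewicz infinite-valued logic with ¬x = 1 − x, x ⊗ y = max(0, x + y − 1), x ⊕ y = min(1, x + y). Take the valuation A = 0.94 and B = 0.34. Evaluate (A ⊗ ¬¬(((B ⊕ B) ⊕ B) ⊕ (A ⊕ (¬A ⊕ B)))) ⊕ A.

1.00

B ⊕ B = min(1, 0.34 + 0.34) = min(1, 0.68) = 0.68
(B ⊕ B) ⊕ B = min(1, 0.68 + 0.34) = min(1, 1.02) = 1.00
¬A = 1 − 0.94 = 0.06
¬A ⊕ B = min(1, 0.06 + 0.34) = min(1, 0.40) = 0.40
A ⊕ (¬A ⊕ B) = min(1, 0.94 + 0.40) = min(1, 1.34) = 1.00
((B ⊕ B) ⊕ B) ⊕ (A ⊕ (¬A ⊕ B)) = min(1, 1.00 + 1.00) = min(1, 2.00) = 1.00
¬(((B ⊕ B) ⊕ B) ⊕ (A ⊕ (¬A ⊕ B))) = 1 − 1.00 = 0.00
¬¬(((B ⊕ B) ⊕ B) ⊕ (A ⊕ (¬A ⊕ B))) = 1 − 0.00 = 1.00
A ⊗ ¬¬(((B ⊕ B) ⊕ B) ⊕ (A ⊕ (¬A ⊕ B))) = max(0, 0.94 + 1.00 − 1) = max(0, 0.94) = 0.94
(A ⊗ ¬¬(((B ⊕ B) ⊕ B) ⊕ (A ⊕ (¬A ⊕ B)))) ⊕ A = min(1, 0.94 + 0.94) = min(1, 1.88) = 1.00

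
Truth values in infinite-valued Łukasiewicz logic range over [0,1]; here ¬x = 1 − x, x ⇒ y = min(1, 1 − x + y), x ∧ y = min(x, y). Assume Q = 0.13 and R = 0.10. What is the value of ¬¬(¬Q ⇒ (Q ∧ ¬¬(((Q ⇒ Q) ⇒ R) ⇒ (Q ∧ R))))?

0.26

¬Q = 1 − 0.13 = 0.87
Q ⇒ Q = min(1, 1 − 0.13 + 0.13) = min(1, 1.00) = 1.00
(Q ⇒ Q) ⇒ R = min(1, 1 − 1.00 + 0.10) = min(1, 0.10) = 0.10
Q ∧ R = min(0.13, 0.10) = 0.10
((Q ⇒ Q) ⇒ R) ⇒ (Q ∧ R) = min(1, 1 − 0.10 + 0.10) = min(1, 1.00) = 1.00
¬(((Q ⇒ Q) ⇒ R) ⇒ (Q ∧ R)) = 1 − 1.00 = 0.00
¬¬(((Q ⇒ Q) ⇒ R) ⇒ (Q ∧ R)) = 1 − 0.00 = 1.00
Q ∧ ¬¬(((Q ⇒ Q) ⇒ R) ⇒ (Q ∧ R)) = min(0.13, 1.00) = 0.13
¬Q ⇒ (Q ∧ ¬¬(((Q ⇒ Q) ⇒ R) ⇒ (Q ∧ R))) = min(1, 1 − 0.87 + 0.13) = min(1, 0.26) = 0.26
¬(¬Q ⇒ (Q ∧ ¬¬(((Q ⇒ Q) ⇒ R) ⇒ (Q ∧ R)))) = 1 − 0.26 = 0.74
¬¬(¬Q ⇒ (Q ∧ ¬¬(((Q ⇒ Q) ⇒ R) ⇒ (Q ∧ R)))) = 1 − 0.74 = 0.26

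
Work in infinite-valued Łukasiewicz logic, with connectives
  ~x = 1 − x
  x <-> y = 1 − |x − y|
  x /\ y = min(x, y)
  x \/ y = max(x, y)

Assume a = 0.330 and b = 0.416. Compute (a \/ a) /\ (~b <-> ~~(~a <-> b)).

0.330

a \/ a = max(0.330, 0.330) = 0.330
~b = 1 − 0.416 = 0.584
~a = 1 − 0.330 = 0.670
~a <-> b = 1 − |0.670 − 0.416| = 1 − 0.254 = 0.746
~(~a <-> b) = 1 − 0.746 = 0.254
~~(~a <-> b) = 1 − 0.254 = 0.746
~b <-> ~~(~a <-> b) = 1 − |0.584 − 0.746| = 1 − 0.162 = 0.838
(a \/ a) /\ (~b <-> ~~(~a <-> b)) = min(0.330, 0.838) = 0.330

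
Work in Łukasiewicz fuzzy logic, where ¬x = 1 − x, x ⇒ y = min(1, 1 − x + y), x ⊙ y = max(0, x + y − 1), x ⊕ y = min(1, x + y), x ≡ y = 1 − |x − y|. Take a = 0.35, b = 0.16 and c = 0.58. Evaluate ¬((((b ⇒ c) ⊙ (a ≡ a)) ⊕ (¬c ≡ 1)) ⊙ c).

b ⇒ c = min(1, 1 − 0.16 + 0.58) = min(1, 1.42) = 1.00
a ≡ a = 1 − |0.35 − 0.35| = 1 − 0.00 = 1.00
(b ⇒ c) ⊙ (a ≡ a) = max(0, 1.00 + 1.00 − 1) = max(0, 1.00) = 1.00
¬c = 1 − 0.58 = 0.42
¬c ≡ 1 = 1 − |0.42 − 1.00| = 1 − 0.58 = 0.42
((b ⇒ c) ⊙ (a ≡ a)) ⊕ (¬c ≡ 1) = min(1, 1.00 + 0.42) = min(1, 1.42) = 1.00
(((b ⇒ c) ⊙ (a ≡ a)) ⊕ (¬c ≡ 1)) ⊙ c = max(0, 1.00 + 0.58 − 1) = max(0, 0.58) = 0.58
¬((((b ⇒ c) ⊙ (a ≡ a)) ⊕ (¬c ≡ 1)) ⊙ c) = 1 − 0.58 = 0.42

0.42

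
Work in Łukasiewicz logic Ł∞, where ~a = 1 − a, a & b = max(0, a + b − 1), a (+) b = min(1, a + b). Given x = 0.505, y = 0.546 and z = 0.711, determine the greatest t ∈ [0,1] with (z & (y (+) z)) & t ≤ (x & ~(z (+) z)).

0.289

y (+) z = min(1, 0.546 + 0.711) = min(1, 1.257) = 1.000
z & (y (+) z) = max(0, 0.711 + 1.000 − 1) = max(0, 0.711) = 0.711
So the left factor is z & (y (+) z) = 0.711.
z (+) z = min(1, 0.711 + 0.711) = min(1, 1.422) = 1.000
~(z (+) z) = 1 − 1.000 = 0.000
x & ~(z (+) z) = max(0, 0.505 + 0.000 − 1) = max(0, -0.495) = 0.000
So the right-hand bound is x & ~(z (+) z) = 0.000.
The residuum of the Łukasiewicz t-norm gives the supremum: min(1, 1 − 0.711 + 0.000).
1 − 0.711 + 0.000 = 0.289, so t = min(1, 0.289) = 0.289.
Check: 0.711 & 0.289 = max(0, 0.000) = 0.000 ≤ 0.000.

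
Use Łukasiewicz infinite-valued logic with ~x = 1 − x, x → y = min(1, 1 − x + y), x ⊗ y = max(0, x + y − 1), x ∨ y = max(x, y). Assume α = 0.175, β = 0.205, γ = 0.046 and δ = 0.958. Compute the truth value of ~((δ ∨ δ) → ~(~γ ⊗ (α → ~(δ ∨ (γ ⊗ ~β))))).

δ ∨ δ = max(0.958, 0.958) = 0.958
~γ = 1 − 0.046 = 0.954
~β = 1 − 0.205 = 0.795
γ ⊗ ~β = max(0, 0.046 + 0.795 − 1) = max(0, -0.159) = 0.000
δ ∨ (γ ⊗ ~β) = max(0.958, 0.000) = 0.958
~(δ ∨ (γ ⊗ ~β)) = 1 − 0.958 = 0.042
α → ~(δ ∨ (γ ⊗ ~β)) = min(1, 1 − 0.175 + 0.042) = min(1, 0.867) = 0.867
~γ ⊗ (α → ~(δ ∨ (γ ⊗ ~β))) = max(0, 0.954 + 0.867 − 1) = max(0, 0.821) = 0.821
~(~γ ⊗ (α → ~(δ ∨ (γ ⊗ ~β)))) = 1 − 0.821 = 0.179
(δ ∨ δ) → ~(~γ ⊗ (α → ~(δ ∨ (γ ⊗ ~β)))) = min(1, 1 − 0.958 + 0.179) = min(1, 0.221) = 0.221
~((δ ∨ δ) → ~(~γ ⊗ (α → ~(δ ∨ (γ ⊗ ~β))))) = 1 − 0.221 = 0.779

0.779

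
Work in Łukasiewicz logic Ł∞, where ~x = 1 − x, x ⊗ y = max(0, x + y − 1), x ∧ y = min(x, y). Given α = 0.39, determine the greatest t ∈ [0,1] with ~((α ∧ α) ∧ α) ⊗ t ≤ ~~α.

0.78

α ∧ α = min(0.39, 0.39) = 0.39
(α ∧ α) ∧ α = min(0.39, 0.39) = 0.39
~((α ∧ α) ∧ α) = 1 − 0.39 = 0.61
So the left factor is ~((α ∧ α) ∧ α) = 0.61.
~α = 1 − 0.39 = 0.61
~~α = 1 − 0.61 = 0.39
So the right-hand bound is ~~α = 0.39.
The residuum of the Łukasiewicz t-norm gives the supremum: min(1, 1 − 0.61 + 0.39).
1 − 0.61 + 0.39 = 0.78, so t = min(1, 0.78) = 0.78.
Check: 0.61 ⊗ 0.78 = max(0, 0.39) = 0.39 ≤ 0.39.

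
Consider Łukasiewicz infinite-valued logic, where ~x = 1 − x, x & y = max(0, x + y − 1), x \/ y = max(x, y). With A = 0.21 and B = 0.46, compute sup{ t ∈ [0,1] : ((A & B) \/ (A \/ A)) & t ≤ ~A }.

1.00

A & B = max(0, 0.21 + 0.46 − 1) = max(0, -0.33) = 0.00
A \/ A = max(0.21, 0.21) = 0.21
(A & B) \/ (A \/ A) = max(0.00, 0.21) = 0.21
So the left factor is (A & B) \/ (A \/ A) = 0.21.
~A = 1 − 0.21 = 0.79
So the right-hand bound is ~A = 0.79.
The residuum of the Łukasiewicz t-norm gives the supremum: min(1, 1 − 0.21 + 0.79).
1 − 0.21 + 0.79 = 1.58, so t = min(1, 1.58) = 1.00.
Check: 0.21 & 1.00 = max(0, 0.21) = 0.21 ≤ 0.79.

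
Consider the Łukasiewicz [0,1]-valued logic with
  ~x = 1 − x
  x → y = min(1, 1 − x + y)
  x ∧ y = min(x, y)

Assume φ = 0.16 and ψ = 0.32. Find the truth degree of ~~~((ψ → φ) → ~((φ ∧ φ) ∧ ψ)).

ψ → φ = min(1, 1 − 0.32 + 0.16) = min(1, 0.84) = 0.84
φ ∧ φ = min(0.16, 0.16) = 0.16
(φ ∧ φ) ∧ ψ = min(0.16, 0.32) = 0.16
~((φ ∧ φ) ∧ ψ) = 1 − 0.16 = 0.84
(ψ → φ) → ~((φ ∧ φ) ∧ ψ) = min(1, 1 − 0.84 + 0.84) = min(1, 1.00) = 1.00
~((ψ → φ) → ~((φ ∧ φ) ∧ ψ)) = 1 − 1.00 = 0.00
~~((ψ → φ) → ~((φ ∧ φ) ∧ ψ)) = 1 − 0.00 = 1.00
~~~((ψ → φ) → ~((φ ∧ φ) ∧ ψ)) = 1 − 1.00 = 0.00

0.00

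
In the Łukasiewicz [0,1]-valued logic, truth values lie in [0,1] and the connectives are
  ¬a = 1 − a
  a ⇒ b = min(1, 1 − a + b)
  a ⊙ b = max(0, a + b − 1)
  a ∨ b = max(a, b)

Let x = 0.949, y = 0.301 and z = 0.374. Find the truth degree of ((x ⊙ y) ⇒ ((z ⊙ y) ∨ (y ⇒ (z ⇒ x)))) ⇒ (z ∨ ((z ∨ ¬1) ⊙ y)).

x ⊙ y = max(0, 0.949 + 0.301 − 1) = max(0, 0.250) = 0.250
z ⊙ y = max(0, 0.374 + 0.301 − 1) = max(0, -0.325) = 0.000
z ⇒ x = min(1, 1 − 0.374 + 0.949) = min(1, 1.575) = 1.000
y ⇒ (z ⇒ x) = min(1, 1 − 0.301 + 1.000) = min(1, 1.699) = 1.000
(z ⊙ y) ∨ (y ⇒ (z ⇒ x)) = max(0.000, 1.000) = 1.000
(x ⊙ y) ⇒ ((z ⊙ y) ∨ (y ⇒ (z ⇒ x))) = min(1, 1 − 0.250 + 1.000) = min(1, 1.750) = 1.000
¬1 = 1 − 1.000 = 0.000
z ∨ ¬1 = max(0.374, 0.000) = 0.374
(z ∨ ¬1) ⊙ y = max(0, 0.374 + 0.301 − 1) = max(0, -0.325) = 0.000
z ∨ ((z ∨ ¬1) ⊙ y) = max(0.374, 0.000) = 0.374
((x ⊙ y) ⇒ ((z ⊙ y) ∨ (y ⇒ (z ⇒ x)))) ⇒ (z ∨ ((z ∨ ¬1) ⊙ y)) = min(1, 1 − 1.000 + 0.374) = min(1, 0.374) = 0.374

0.374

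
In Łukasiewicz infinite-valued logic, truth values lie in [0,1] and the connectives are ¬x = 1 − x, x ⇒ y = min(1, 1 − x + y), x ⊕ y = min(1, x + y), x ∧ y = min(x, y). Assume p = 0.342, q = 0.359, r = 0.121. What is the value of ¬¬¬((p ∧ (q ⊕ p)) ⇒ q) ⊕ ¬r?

q ⊕ p = min(1, 0.359 + 0.342) = min(1, 0.701) = 0.701
p ∧ (q ⊕ p) = min(0.342, 0.701) = 0.342
(p ∧ (q ⊕ p)) ⇒ q = min(1, 1 − 0.342 + 0.359) = min(1, 1.017) = 1.000
¬((p ∧ (q ⊕ p)) ⇒ q) = 1 − 1.000 = 0.000
¬¬((p ∧ (q ⊕ p)) ⇒ q) = 1 − 0.000 = 1.000
¬¬¬((p ∧ (q ⊕ p)) ⇒ q) = 1 − 1.000 = 0.000
¬r = 1 − 0.121 = 0.879
¬¬¬((p ∧ (q ⊕ p)) ⇒ q) ⊕ ¬r = min(1, 0.000 + 0.879) = min(1, 0.879) = 0.879

0.879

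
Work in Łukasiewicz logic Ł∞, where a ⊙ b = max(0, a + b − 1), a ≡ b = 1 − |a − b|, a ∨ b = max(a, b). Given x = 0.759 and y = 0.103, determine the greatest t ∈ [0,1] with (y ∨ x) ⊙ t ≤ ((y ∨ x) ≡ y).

0.585

y ∨ x = max(0.103, 0.759) = 0.759
So the left factor is y ∨ x = 0.759.
(y ∨ x) ≡ y = 1 − |0.759 − 0.103| = 1 − 0.656 = 0.344
So the right-hand bound is (y ∨ x) ≡ y = 0.344.
The residuum of the Łukasiewicz t-norm gives the supremum: min(1, 1 − 0.759 + 0.344).
1 − 0.759 + 0.344 = 0.585, so t = min(1, 0.585) = 0.585.
Check: 0.759 ⊙ 0.585 = max(0, 0.344) = 0.344 ≤ 0.344.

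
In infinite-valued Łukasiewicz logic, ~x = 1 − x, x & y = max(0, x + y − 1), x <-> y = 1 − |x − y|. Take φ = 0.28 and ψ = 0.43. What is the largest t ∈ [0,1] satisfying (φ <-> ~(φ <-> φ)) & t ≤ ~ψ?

φ <-> φ = 1 − |0.28 − 0.28| = 1 − 0.00 = 1.00
~(φ <-> φ) = 1 − 1.00 = 0.00
φ <-> ~(φ <-> φ) = 1 − |0.28 − 0.00| = 1 − 0.28 = 0.72
So the left factor is φ <-> ~(φ <-> φ) = 0.72.
~ψ = 1 − 0.43 = 0.57
So the right-hand bound is ~ψ = 0.57.
The residuum of the Łukasiewicz t-norm gives the supremum: min(1, 1 − 0.72 + 0.57).
1 − 0.72 + 0.57 = 0.85, so t = min(1, 0.85) = 0.85.
Check: 0.72 & 0.85 = max(0, 0.57) = 0.57 ≤ 0.57.

0.85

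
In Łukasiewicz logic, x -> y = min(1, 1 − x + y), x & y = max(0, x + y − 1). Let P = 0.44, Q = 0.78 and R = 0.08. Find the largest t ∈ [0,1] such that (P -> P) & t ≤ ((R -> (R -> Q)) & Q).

P -> P = min(1, 1 − 0.44 + 0.44) = min(1, 1.00) = 1.00
So the left factor is P -> P = 1.00.
R -> Q = min(1, 1 − 0.08 + 0.78) = min(1, 1.70) = 1.00
R -> (R -> Q) = min(1, 1 − 0.08 + 1.00) = min(1, 1.92) = 1.00
(R -> (R -> Q)) & Q = max(0, 1.00 + 0.78 − 1) = max(0, 0.78) = 0.78
So the right-hand bound is (R -> (R -> Q)) & Q = 0.78.
The residuum of the Łukasiewicz t-norm gives the supremum: min(1, 1 − 1.00 + 0.78).
1 − 1.00 + 0.78 = 0.78, so t = min(1, 0.78) = 0.78.
Check: 1.00 & 0.78 = max(0, 0.78) = 0.78 ≤ 0.78.

0.78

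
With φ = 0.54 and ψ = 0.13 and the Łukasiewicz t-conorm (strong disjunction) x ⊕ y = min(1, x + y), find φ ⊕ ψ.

φ ⊕ ψ = min(1, 0.54 + 0.13) = min(1, 0.67) = 0.67
For comparison, the Gödel t-conorm max(x, y) would give 0.54.

0.67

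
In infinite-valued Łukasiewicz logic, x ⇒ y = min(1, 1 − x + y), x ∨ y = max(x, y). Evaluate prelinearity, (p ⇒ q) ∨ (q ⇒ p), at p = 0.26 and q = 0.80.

1.00

p ⇒ q = min(1, 1 − 0.26 + 0.80) = min(1, 1.54) = 1.00
q ⇒ p = min(1, 1 − 0.80 + 0.26) = min(1, 0.46) = 0.46
(p ⇒ q) ∨ (q ⇒ p) = max(1.00, 0.46) = 1.00
(As expected: a Ł∞-tautology — holds in every MV-chain.)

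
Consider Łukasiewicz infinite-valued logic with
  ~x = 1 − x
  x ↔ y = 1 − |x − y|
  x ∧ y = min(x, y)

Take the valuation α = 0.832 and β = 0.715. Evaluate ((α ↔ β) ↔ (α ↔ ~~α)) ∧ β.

α ↔ β = 1 − |0.832 − 0.715| = 1 − 0.117 = 0.883
~α = 1 − 0.832 = 0.168
~~α = 1 − 0.168 = 0.832
α ↔ ~~α = 1 − |0.832 − 0.832| = 1 − 0.000 = 1.000
(α ↔ β) ↔ (α ↔ ~~α) = 1 − |0.883 − 1.000| = 1 − 0.117 = 0.883
((α ↔ β) ↔ (α ↔ ~~α)) ∧ β = min(0.883, 0.715) = 0.715

0.715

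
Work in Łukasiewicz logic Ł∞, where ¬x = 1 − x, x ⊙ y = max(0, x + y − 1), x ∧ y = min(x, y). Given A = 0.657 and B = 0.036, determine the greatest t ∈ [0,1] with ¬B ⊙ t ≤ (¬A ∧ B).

¬B = 1 − 0.036 = 0.964
So the left factor is ¬B = 0.964.
¬A = 1 − 0.657 = 0.343
¬A ∧ B = min(0.343, 0.036) = 0.036
So the right-hand bound is ¬A ∧ B = 0.036.
The residuum of the Łukasiewicz t-norm gives the supremum: min(1, 1 − 0.964 + 0.036).
1 − 0.964 + 0.036 = 0.072, so t = min(1, 0.072) = 0.072.
Check: 0.964 ⊙ 0.072 = max(0, 0.036) = 0.036 ≤ 0.036.

0.072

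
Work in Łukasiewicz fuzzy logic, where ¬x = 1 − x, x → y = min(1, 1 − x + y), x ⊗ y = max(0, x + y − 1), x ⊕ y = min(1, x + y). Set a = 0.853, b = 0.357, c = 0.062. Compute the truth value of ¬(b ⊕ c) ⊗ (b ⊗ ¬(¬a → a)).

0.000

b ⊕ c = min(1, 0.357 + 0.062) = min(1, 0.419) = 0.419
¬(b ⊕ c) = 1 − 0.419 = 0.581
¬a = 1 − 0.853 = 0.147
¬a → a = min(1, 1 − 0.147 + 0.853) = min(1, 1.706) = 1.000
¬(¬a → a) = 1 − 1.000 = 0.000
b ⊗ ¬(¬a → a) = max(0, 0.357 + 0.000 − 1) = max(0, -0.643) = 0.000
¬(b ⊕ c) ⊗ (b ⊗ ¬(¬a → a)) = max(0, 0.581 + 0.000 − 1) = max(0, -0.419) = 0.000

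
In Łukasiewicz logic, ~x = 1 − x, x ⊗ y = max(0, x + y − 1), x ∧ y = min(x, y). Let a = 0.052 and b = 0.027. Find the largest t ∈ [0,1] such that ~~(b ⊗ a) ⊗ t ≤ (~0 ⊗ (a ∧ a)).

b ⊗ a = max(0, 0.027 + 0.052 − 1) = max(0, -0.921) = 0.000
~(b ⊗ a) = 1 − 0.000 = 1.000
~~(b ⊗ a) = 1 − 1.000 = 0.000
So the left factor is ~~(b ⊗ a) = 0.000.
~0 = 1 − 0.000 = 1.000
a ∧ a = min(0.052, 0.052) = 0.052
~0 ⊗ (a ∧ a) = max(0, 1.000 + 0.052 − 1) = max(0, 0.052) = 0.052
So the right-hand bound is ~0 ⊗ (a ∧ a) = 0.052.
The residuum of the Łukasiewicz t-norm gives the supremum: min(1, 1 − 0.000 + 0.052).
1 − 0.000 + 0.052 = 1.052, so t = min(1, 1.052) = 1.000.
Check: 0.000 ⊗ 1.000 = max(0, 0.000) = 0.000 ≤ 0.052.

1.000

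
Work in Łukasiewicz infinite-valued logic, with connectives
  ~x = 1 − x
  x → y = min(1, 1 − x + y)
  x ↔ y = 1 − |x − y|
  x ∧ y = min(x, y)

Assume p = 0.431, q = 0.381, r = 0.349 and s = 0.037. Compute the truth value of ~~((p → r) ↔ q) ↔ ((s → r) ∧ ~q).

0.844

p → r = min(1, 1 − 0.431 + 0.349) = min(1, 0.918) = 0.918
(p → r) ↔ q = 1 − |0.918 − 0.381| = 1 − 0.537 = 0.463
~((p → r) ↔ q) = 1 − 0.463 = 0.537
~~((p → r) ↔ q) = 1 − 0.537 = 0.463
s → r = min(1, 1 − 0.037 + 0.349) = min(1, 1.312) = 1.000
~q = 1 − 0.381 = 0.619
(s → r) ∧ ~q = min(1.000, 0.619) = 0.619
~~((p → r) ↔ q) ↔ ((s → r) ∧ ~q) = 1 − |0.463 − 0.619| = 1 − 0.156 = 0.844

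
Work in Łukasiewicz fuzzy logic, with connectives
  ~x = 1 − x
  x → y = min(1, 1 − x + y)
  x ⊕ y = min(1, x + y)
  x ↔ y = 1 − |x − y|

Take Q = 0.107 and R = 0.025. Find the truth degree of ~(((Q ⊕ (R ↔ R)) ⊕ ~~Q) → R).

0.975

R ↔ R = 1 − |0.025 − 0.025| = 1 − 0.000 = 1.000
Q ⊕ (R ↔ R) = min(1, 0.107 + 1.000) = min(1, 1.107) = 1.000
~Q = 1 − 0.107 = 0.893
~~Q = 1 − 0.893 = 0.107
(Q ⊕ (R ↔ R)) ⊕ ~~Q = min(1, 1.000 + 0.107) = min(1, 1.107) = 1.000
((Q ⊕ (R ↔ R)) ⊕ ~~Q) → R = min(1, 1 − 1.000 + 0.025) = min(1, 0.025) = 0.025
~(((Q ⊕ (R ↔ R)) ⊕ ~~Q) → R) = 1 − 0.025 = 0.975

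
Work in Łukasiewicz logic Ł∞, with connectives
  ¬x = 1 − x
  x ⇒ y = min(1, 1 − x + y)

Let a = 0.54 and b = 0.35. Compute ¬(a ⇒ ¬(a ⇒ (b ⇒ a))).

b ⇒ a = min(1, 1 − 0.35 + 0.54) = min(1, 1.19) = 1.00
a ⇒ (b ⇒ a) = min(1, 1 − 0.54 + 1.00) = min(1, 1.46) = 1.00
¬(a ⇒ (b ⇒ a)) = 1 − 1.00 = 0.00
a ⇒ ¬(a ⇒ (b ⇒ a)) = min(1, 1 − 0.54 + 0.00) = min(1, 0.46) = 0.46
¬(a ⇒ ¬(a ⇒ (b ⇒ a))) = 1 − 0.46 = 0.54

0.54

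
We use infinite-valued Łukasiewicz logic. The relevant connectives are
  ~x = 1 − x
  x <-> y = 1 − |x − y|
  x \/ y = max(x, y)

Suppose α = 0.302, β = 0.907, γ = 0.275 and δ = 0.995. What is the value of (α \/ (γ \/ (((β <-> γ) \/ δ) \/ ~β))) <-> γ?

β <-> γ = 1 − |0.907 − 0.275| = 1 − 0.632 = 0.368
(β <-> γ) \/ δ = max(0.368, 0.995) = 0.995
~β = 1 − 0.907 = 0.093
((β <-> γ) \/ δ) \/ ~β = max(0.995, 0.093) = 0.995
γ \/ (((β <-> γ) \/ δ) \/ ~β) = max(0.275, 0.995) = 0.995
α \/ (γ \/ (((β <-> γ) \/ δ) \/ ~β)) = max(0.302, 0.995) = 0.995
(α \/ (γ \/ (((β <-> γ) \/ δ) \/ ~β))) <-> γ = 1 − |0.995 − 0.275| = 1 − 0.720 = 0.280

0.280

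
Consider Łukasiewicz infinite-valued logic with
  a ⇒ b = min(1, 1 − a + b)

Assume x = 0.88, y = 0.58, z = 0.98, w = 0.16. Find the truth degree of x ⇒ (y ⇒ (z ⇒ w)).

z ⇒ w = min(1, 1 − 0.98 + 0.16) = min(1, 0.18) = 0.18
y ⇒ (z ⇒ w) = min(1, 1 − 0.58 + 0.18) = min(1, 0.60) = 0.60
x ⇒ (y ⇒ (z ⇒ w)) = min(1, 1 − 0.88 + 0.60) = min(1, 0.72) = 0.72

0.72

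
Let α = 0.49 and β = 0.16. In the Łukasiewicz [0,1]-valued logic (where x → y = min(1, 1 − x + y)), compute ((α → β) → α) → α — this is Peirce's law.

α → β = min(1, 1 − 0.49 + 0.16) = min(1, 0.67) = 0.67
(α → β) → α = min(1, 1 − 0.67 + 0.49) = min(1, 0.82) = 0.82
((α → β) → α) → α = min(1, 1 − 0.82 + 0.49) = min(1, 0.67) = 0.67
(The value 0.67 < 1 shows this instance is not satisfied; not a Ł∞-tautology in general.)

0.67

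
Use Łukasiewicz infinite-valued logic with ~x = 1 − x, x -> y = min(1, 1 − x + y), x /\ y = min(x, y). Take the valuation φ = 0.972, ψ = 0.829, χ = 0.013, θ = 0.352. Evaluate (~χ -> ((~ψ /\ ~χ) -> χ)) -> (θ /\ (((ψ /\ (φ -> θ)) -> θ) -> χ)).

0.186

~χ = 1 − 0.013 = 0.987
~ψ = 1 − 0.829 = 0.171
~ψ /\ ~χ = min(0.171, 0.987) = 0.171
(~ψ /\ ~χ) -> χ = min(1, 1 − 0.171 + 0.013) = min(1, 0.842) = 0.842
~χ -> ((~ψ /\ ~χ) -> χ) = min(1, 1 − 0.987 + 0.842) = min(1, 0.855) = 0.855
φ -> θ = min(1, 1 − 0.972 + 0.352) = min(1, 0.380) = 0.380
ψ /\ (φ -> θ) = min(0.829, 0.380) = 0.380
(ψ /\ (φ -> θ)) -> θ = min(1, 1 − 0.380 + 0.352) = min(1, 0.972) = 0.972
((ψ /\ (φ -> θ)) -> θ) -> χ = min(1, 1 − 0.972 + 0.013) = min(1, 0.041) = 0.041
θ /\ (((ψ /\ (φ -> θ)) -> θ) -> χ) = min(0.352, 0.041) = 0.041
(~χ -> ((~ψ /\ ~χ) -> χ)) -> (θ /\ (((ψ /\ (φ -> θ)) -> θ) -> χ)) = min(1, 1 − 0.855 + 0.041) = min(1, 0.186) = 0.186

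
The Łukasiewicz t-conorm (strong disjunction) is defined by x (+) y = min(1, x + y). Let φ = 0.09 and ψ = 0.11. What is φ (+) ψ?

φ (+) ψ = min(1, 0.09 + 0.11) = min(1, 0.20) = 0.20
For comparison, the Gödel t-conorm max(x, y) would give 0.11.

0.20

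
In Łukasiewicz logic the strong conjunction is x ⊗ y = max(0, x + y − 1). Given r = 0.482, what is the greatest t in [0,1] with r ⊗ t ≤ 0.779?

1.000

The residuum of the Łukasiewicz t-norm gives the supremum: min(1, 1 − 0.482 + 0.779).
1 − 0.482 + 0.779 = 1.297, so t = min(1, 1.297) = 1.000.
Check: 0.482 ⊗ 1.000 = max(0, 0.482) = 0.482 ≤ 0.779.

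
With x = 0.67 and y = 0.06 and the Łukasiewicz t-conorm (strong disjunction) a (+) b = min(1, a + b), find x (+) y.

x (+) y = min(1, 0.67 + 0.06) = min(1, 0.73) = 0.73
For comparison, the Gödel t-conorm max(a, b) would give 0.67.

0.73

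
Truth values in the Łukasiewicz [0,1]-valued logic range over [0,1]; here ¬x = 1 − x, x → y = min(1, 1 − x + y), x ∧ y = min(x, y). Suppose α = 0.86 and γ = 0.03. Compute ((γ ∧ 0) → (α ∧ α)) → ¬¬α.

γ ∧ 0 = min(0.03, 0.00) = 0.00
α ∧ α = min(0.86, 0.86) = 0.86
(γ ∧ 0) → (α ∧ α) = min(1, 1 − 0.00 + 0.86) = min(1, 1.86) = 1.00
¬α = 1 − 0.86 = 0.14
¬¬α = 1 − 0.14 = 0.86
((γ ∧ 0) → (α ∧ α)) → ¬¬α = min(1, 1 − 1.00 + 0.86) = min(1, 0.86) = 0.86

0.86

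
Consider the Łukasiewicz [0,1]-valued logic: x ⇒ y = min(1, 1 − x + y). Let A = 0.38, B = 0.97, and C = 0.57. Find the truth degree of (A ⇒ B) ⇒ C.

A ⇒ B = min(1, 1 − 0.38 + 0.97) = min(1, 1.59) = 1.00
(A ⇒ B) ⇒ C = min(1, 1 − 1.00 + 0.57) = min(1, 0.57) = 0.57

0.57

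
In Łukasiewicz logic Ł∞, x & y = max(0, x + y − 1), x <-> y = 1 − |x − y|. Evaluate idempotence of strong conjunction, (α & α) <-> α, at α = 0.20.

0.80

α & α = max(0, 0.20 + 0.20 − 1) = max(0, -0.60) = 0.00
(α & α) <-> α = 1 − |0.00 − 0.20| = 1 − 0.20 = 0.80
(The value 0.80 < 1 shows this instance is not satisfied; fails in Ł∞ since a ⊗ a = max(0, 2a−1) ≠ a in general.)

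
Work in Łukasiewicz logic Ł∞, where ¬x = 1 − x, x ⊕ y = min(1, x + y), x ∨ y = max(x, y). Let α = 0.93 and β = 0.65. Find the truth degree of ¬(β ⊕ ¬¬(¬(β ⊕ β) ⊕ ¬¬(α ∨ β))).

β ⊕ β = min(1, 0.65 + 0.65) = min(1, 1.30) = 1.00
¬(β ⊕ β) = 1 − 1.00 = 0.00
α ∨ β = max(0.93, 0.65) = 0.93
¬(α ∨ β) = 1 − 0.93 = 0.07
¬¬(α ∨ β) = 1 − 0.07 = 0.93
¬(β ⊕ β) ⊕ ¬¬(α ∨ β) = min(1, 0.00 + 0.93) = min(1, 0.93) = 0.93
¬(¬(β ⊕ β) ⊕ ¬¬(α ∨ β)) = 1 − 0.93 = 0.07
¬¬(¬(β ⊕ β) ⊕ ¬¬(α ∨ β)) = 1 − 0.07 = 0.93
β ⊕ ¬¬(¬(β ⊕ β) ⊕ ¬¬(α ∨ β)) = min(1, 0.65 + 0.93) = min(1, 1.58) = 1.00
¬(β ⊕ ¬¬(¬(β ⊕ β) ⊕ ¬¬(α ∨ β))) = 1 − 1.00 = 0.00

0.00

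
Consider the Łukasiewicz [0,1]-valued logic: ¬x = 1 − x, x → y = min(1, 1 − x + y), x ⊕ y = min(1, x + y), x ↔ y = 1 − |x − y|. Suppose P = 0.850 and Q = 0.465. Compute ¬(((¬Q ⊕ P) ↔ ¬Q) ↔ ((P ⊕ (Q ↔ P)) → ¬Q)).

¬Q = 1 − 0.465 = 0.535
¬Q ⊕ P = min(1, 0.535 + 0.850) = min(1, 1.385) = 1.000
(¬Q ⊕ P) ↔ ¬Q = 1 − |1.000 − 0.535| = 1 − 0.465 = 0.535
Q ↔ P = 1 − |0.465 − 0.850| = 1 − 0.385 = 0.615
P ⊕ (Q ↔ P) = min(1, 0.850 + 0.615) = min(1, 1.465) = 1.000
(P ⊕ (Q ↔ P)) → ¬Q = min(1, 1 − 1.000 + 0.535) = min(1, 0.535) = 0.535
((¬Q ⊕ P) ↔ ¬Q) ↔ ((P ⊕ (Q ↔ P)) → ¬Q) = 1 − |0.535 − 0.535| = 1 − 0.000 = 1.000
¬(((¬Q ⊕ P) ↔ ¬Q) ↔ ((P ⊕ (Q ↔ P)) → ¬Q)) = 1 − 1.000 = 0.000

0.000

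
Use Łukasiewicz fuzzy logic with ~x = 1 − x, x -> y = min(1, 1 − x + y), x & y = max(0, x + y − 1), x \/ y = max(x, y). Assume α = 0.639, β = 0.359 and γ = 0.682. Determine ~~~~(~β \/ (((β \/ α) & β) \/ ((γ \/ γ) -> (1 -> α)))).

~β = 1 − 0.359 = 0.641
β \/ α = max(0.359, 0.639) = 0.639
(β \/ α) & β = max(0, 0.639 + 0.359 − 1) = max(0, -0.002) = 0.000
γ \/ γ = max(0.682, 0.682) = 0.682
1 -> α = min(1, 1 − 1.000 + 0.639) = min(1, 0.639) = 0.639
(γ \/ γ) -> (1 -> α) = min(1, 1 − 0.682 + 0.639) = min(1, 0.957) = 0.957
((β \/ α) & β) \/ ((γ \/ γ) -> (1 -> α)) = max(0.000, 0.957) = 0.957
~β \/ (((β \/ α) & β) \/ ((γ \/ γ) -> (1 -> α))) = max(0.641, 0.957) = 0.957
~(~β \/ (((β \/ α) & β) \/ ((γ \/ γ) -> (1 -> α)))) = 1 − 0.957 = 0.043
~~(~β \/ (((β \/ α) & β) \/ ((γ \/ γ) -> (1 -> α)))) = 1 − 0.043 = 0.957
~~~(~β \/ (((β \/ α) & β) \/ ((γ \/ γ) -> (1 -> α)))) = 1 − 0.957 = 0.043
~~~~(~β \/ (((β \/ α) & β) \/ ((γ \/ γ) -> (1 -> α)))) = 1 − 0.043 = 0.957

0.957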